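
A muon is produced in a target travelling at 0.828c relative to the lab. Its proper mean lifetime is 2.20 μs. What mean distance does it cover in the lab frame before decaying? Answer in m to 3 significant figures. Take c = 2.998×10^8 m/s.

γ = 1/√(1 − 0.828²) = 1.7834
Dilated lifetime: Δt = γτ₀ = 1.7834 × 2.20 μs = 3.9235 μs
d = vΔt = 0.828c × 3.9235 μs = 2.4823×10^8 m/s × 3.9235×10^-6 s = 974 m

d ≈ 974 m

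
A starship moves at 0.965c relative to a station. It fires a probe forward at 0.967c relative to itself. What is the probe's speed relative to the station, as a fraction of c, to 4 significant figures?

Relativistic velocity addition: u = (u' + v)/(1 + u'v/c²)
= (0.967 + 0.965)/(1 + 0.967×0.965) = 1.932/1.93315 = 0.9994

u ≈ 0.9994c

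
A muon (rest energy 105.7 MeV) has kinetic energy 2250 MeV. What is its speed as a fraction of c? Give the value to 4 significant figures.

β ≈ 0.9990

γ = 1 + K/(m₀c²) = 1 + 2250/105.7 = 22.2867
β = √(1 − 1/γ²) = 0.9990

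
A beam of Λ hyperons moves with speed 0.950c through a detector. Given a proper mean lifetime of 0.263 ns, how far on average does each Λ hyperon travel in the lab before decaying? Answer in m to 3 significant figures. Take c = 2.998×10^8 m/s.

γ = 1/√(1 − 0.950²) = 3.2026
Dilated lifetime: Δt = γτ₀ = 3.2026 × 0.263 ns = 0.84227 ns
d = vΔt = 0.950c × 0.84227 ns = 2.8481×10^8 m/s × 8.4227×10^-10 s = 0.240 m

d ≈ 0.240 m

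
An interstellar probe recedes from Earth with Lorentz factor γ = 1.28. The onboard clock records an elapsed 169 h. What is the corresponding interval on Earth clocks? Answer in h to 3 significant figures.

Δt ≈ 216 h

γ = 1.28 (given)
Time dilation: Δt = γτ₀ = 1.28 × 169 h = 216 h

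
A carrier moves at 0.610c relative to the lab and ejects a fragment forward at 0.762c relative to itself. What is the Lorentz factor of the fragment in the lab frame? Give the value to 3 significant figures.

u_lab = (0.762 + 0.610)/(1 + 0.762×0.610) = 1.372/1.46482 = 0.936634
γ = 1/√(1 − 0.936634²) = 2.85

γ ≈ 2.85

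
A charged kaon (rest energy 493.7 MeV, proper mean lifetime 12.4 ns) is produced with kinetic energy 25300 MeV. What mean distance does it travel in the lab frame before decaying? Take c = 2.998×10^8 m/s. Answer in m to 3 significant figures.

d ≈ 194 m

γ = 1 + K/(m₀c²) = 1 + 25300/493.7 = 52.246
β = √(1 − 1/γ²) = 0.99982
Dilated lifetime: γτ₀ = 52.246 × 12.4 ns = 647.85 ns
d = βc·γτ₀ = 0.99982 × (2.998×10^8 m/s) × 6.4785×10^-7 s = 194 m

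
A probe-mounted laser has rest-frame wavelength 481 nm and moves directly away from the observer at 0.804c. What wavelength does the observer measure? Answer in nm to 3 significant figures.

Relativistic Doppler: λ_obs = λ_src √((1+β)/(1−β))
= 481 × √(1.8040/0.19600) = 481 × 3.0338 = 1460 nm

λ_obs ≈ 1460 nm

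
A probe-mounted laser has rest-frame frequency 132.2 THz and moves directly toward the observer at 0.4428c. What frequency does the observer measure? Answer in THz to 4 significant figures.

f_obs ≈ 212.7 THz

Relativistic Doppler: f_obs = f_src √((1+β)/(1−β))
= 132.2 × √(1.44280/0.557200) = 132.2 × 1.60915 = 212.7 THz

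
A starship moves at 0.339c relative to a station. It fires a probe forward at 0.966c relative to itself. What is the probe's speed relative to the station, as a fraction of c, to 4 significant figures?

Relativistic velocity addition: u = (u' + v)/(1 + u'v/c²)
= (0.966 + 0.339)/(1 + 0.966×0.339) = 1.305/1.32747 = 0.9831

u ≈ 0.9831c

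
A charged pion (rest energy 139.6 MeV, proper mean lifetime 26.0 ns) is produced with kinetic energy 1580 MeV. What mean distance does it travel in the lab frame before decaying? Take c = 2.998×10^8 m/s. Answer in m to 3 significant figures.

γ = 1 + K/(m₀c²) = 1 + 1580/139.6 = 12.318
β = √(1 − 1/γ²) = 0.99670
Dilated lifetime: γτ₀ = 12.318 × 26.0 ns = 320.27 ns
d = βc·γτ₀ = 0.99670 × (2.998×10^8 m/s) × 3.2027×10^-7 s = 95.7 m

d ≈ 95.7 m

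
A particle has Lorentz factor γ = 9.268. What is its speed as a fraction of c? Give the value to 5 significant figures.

β ≈ 0.99416

β = √(1 − 1/γ²) = √(1 − 1/9.268²) = √(0.9883580) = 0.99416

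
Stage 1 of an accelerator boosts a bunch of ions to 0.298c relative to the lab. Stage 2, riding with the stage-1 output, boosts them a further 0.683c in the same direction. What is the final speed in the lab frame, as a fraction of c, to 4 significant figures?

Compose boost 2: (0.683 + 0.298)/(1 + 0.683×0.298) = 0.9810/1.20353 = 0.8151

u ≈ 0.8151c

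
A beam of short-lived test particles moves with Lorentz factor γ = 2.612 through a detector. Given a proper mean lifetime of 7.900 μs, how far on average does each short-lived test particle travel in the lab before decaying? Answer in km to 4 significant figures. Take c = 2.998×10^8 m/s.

d ≈ 5.715 km

β = √(1 − 1/γ²) = √(1 − 1/2.612²) = 0.923811
Dilated lifetime: Δt = γτ₀ = 2.612 × 7.900 μs = 20.6348 μs
d = vΔt = 0.923811c × 20.6348 μs = 2.76959×10^8 m/s × 2.06348×10^-5 s = 5.715 km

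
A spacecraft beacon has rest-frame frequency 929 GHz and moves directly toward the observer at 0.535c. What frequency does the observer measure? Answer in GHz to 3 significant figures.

Relativistic Doppler: f_obs = f_src √((1+β)/(1−β))
= 929 × √(1.5350/0.46500) = 929 × 1.8169 = 1690 GHz

f_obs ≈ 1690 GHz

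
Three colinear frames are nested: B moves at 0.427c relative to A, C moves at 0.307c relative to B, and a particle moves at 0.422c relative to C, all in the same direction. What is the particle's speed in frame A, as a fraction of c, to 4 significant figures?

u ≈ 0.8407c

Compose boost 2: (0.307 + 0.427)/(1 + 0.307×0.427) = 0.7340/1.13109 = 0.648932
Compose boost 3: (0.422 + 0.648932)/(1 + 0.422×0.648932) = 1.07093/1.27385 = 0.8407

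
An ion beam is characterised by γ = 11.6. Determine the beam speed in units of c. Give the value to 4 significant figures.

β ≈ 0.9963

β = √(1 − 1/γ²) = √(1 − 1/11.6²) = √(0.992568) = 0.9963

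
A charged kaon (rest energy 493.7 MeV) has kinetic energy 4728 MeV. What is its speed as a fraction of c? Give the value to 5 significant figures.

γ = 1 + K/(m₀c²) = 1 + 4728/493.7 = 10.57667
β = √(1 − 1/γ²) = 0.99552

β ≈ 0.99552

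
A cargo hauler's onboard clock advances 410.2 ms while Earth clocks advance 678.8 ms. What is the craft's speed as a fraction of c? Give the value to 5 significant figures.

γ = Δt/τ₀ = 678.8/410.2 = 1.654803
β = √(1 − 1/γ²) = √(1 − 1/1.654803²) = 0.79676

β ≈ 0.79676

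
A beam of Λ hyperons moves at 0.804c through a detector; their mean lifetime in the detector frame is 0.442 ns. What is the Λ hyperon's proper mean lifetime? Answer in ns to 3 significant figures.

γ = 1/√(1 − 0.804²) = 1.6817
Proper time: τ₀ = Δt/γ = 0.442/1.6817 = 0.263 ns

τ₀ ≈ 0.263 ns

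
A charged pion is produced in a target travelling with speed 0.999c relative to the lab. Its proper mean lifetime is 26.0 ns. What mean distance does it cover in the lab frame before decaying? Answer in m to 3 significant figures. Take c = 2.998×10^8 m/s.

d ≈ 174 m

γ = 1/√(1 − 0.999²) = 22.366
Dilated lifetime: Δt = γτ₀ = 22.366 × 26.0 ns = 581.52 ns
d = vΔt = 0.999c × 581.52 ns = 2.9950×10^8 m/s × 5.8152×10^-7 s = 174 m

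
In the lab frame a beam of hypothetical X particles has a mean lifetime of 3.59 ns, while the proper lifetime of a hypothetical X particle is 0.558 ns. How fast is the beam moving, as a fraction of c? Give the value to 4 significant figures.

β ≈ 0.9878

γ = Δt/τ₀ = 3.59/0.558 = 6.43369
β = √(1 − 1/γ²) = √(1 − 1/6.43369²) = 0.9878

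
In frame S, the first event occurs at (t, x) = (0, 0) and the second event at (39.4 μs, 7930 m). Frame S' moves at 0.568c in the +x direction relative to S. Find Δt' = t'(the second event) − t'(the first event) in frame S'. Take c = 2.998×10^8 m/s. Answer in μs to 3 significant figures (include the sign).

γ = 1/√(1 − 0.568²) = 1.2150
Δt' = γ(Δt − vΔx/c²) = 1.2150 × (39.4 μs − 0.568×7930 m / (2.998×10^8 m/s))
= 1.2150 × (24.376 μs) = 29.6 μs

Δt' ≈ 29.6 μs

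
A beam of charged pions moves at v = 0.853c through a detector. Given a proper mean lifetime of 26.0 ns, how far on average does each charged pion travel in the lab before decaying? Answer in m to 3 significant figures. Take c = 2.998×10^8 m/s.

γ = 1/√(1 − 0.853²) = 1.9160
Dilated lifetime: Δt = γτ₀ = 1.9160 × 26.0 ns = 49.817 ns
d = vΔt = 0.853c × 49.817 ns = 2.5573×10^8 m/s × 4.9817×10^-8 s = 12.7 m

d ≈ 12.7 m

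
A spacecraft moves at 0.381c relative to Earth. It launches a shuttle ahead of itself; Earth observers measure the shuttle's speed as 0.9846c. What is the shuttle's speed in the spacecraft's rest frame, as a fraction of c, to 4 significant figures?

Inverse velocity addition: u' = (u − v)/(1 − uv/c²)
= (0.9846 − 0.381)/(1 − 0.9846×0.381) = 0.6036/0.624867 = 0.9660

u' ≈ 0.9660c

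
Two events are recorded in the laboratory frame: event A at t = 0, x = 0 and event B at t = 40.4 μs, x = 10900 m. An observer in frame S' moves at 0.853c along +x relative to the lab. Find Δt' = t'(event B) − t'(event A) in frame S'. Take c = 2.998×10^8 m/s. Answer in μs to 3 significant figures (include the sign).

γ = 1/√(1 − 0.853²) = 1.9160
Δt' = γ(Δt − vΔx/c²) = 1.9160 × (40.4 μs − 0.853×10900 m / (2.998×10^8 m/s))
= 1.9160 × (9.3870 μs) = 18.0 μs

Δt' ≈ 18.0 μs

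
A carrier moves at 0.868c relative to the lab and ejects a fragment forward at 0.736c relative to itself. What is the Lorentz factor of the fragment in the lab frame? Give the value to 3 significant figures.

u_lab = (0.736 + 0.868)/(1 + 0.736×0.868) = 1.604/1.63885 = 0.978736
γ = 1/√(1 − 0.978736²) = 4.88

γ ≈ 4.88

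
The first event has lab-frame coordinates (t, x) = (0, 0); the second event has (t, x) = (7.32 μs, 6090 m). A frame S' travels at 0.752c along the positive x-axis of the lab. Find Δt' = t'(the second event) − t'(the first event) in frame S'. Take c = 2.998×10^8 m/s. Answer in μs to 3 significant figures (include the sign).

γ = 1/√(1 − 0.752²) = 1.5171
Δt' = γ(Δt − vΔx/c²) = 1.5171 × (7.32 μs − 0.752×6090 m / (2.998×10^8 m/s))
= 1.5171 × (-7.9558 μs) = -12.1 μs

Δt' ≈ -12.1 μs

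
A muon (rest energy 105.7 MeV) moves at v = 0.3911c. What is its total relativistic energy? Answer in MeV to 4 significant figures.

E ≈ 114.8 MeV

γ = 1/√(1 − 0.3911²) = 1.08655
E = γm₀c² = 1.08655 × 105.7 MeV = 114.8 MeV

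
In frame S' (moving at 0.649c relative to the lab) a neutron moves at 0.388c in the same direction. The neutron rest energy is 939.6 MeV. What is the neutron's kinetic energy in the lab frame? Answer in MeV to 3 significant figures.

K ≈ 738 MeV

u_lab = (0.388 + 0.649)/(1 + 0.388×0.649) = 0.828399
γ = 1/√(1 − 0.828399²) = 1.7853
K = (γ − 1)m₀c² = (1.7853 − 1) × 939.6 = 0.78527 × 939.6 = 738 MeV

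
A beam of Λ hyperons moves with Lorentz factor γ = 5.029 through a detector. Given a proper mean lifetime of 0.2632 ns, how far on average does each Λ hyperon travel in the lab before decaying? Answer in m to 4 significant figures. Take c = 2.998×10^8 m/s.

d ≈ 0.3889 m

β = √(1 − 1/γ²) = √(1 − 1/5.029²) = 0.980031
Dilated lifetime: Δt = γτ₀ = 5.029 × 0.2632 ns = 1.32363 ns
d = vΔt = 0.980031c × 1.32363 ns = 2.93813×10^8 m/s × 1.32363×10^-9 s = 0.3889 m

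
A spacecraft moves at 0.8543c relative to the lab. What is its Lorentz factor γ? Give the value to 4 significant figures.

γ ≈ 1.924

γ = 1/√(1 − β²) = 1/√(1 − 0.8543²) = 1/√(0.270172) = 1.924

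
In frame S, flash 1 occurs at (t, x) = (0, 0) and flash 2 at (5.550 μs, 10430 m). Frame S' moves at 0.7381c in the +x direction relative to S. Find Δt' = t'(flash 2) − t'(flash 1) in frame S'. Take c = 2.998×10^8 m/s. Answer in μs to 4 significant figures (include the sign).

γ = 1/√(1 − 0.7381²) = 1.48216
Δt' = γ(Δt − vΔx/c²) = 1.48216 × (5.550 μs − 0.7381×10430 m / (2.998×10^8 m/s))
= 1.48216 × (-20.1284 μs) = -29.83 μs

Δt' ≈ -29.83 μs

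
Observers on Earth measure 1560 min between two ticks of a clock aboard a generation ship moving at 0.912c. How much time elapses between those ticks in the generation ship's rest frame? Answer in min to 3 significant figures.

τ₀ ≈ 640 min

γ = 1/√(1 − 0.912²) = 2.4379
Proper time: τ₀ = Δt/γ = 1560/2.4379 = 640 min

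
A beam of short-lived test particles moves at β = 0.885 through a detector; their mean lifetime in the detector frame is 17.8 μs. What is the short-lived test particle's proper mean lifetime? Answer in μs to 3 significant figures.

τ₀ ≈ 8.29 μs

γ = 1/√(1 − 0.885²) = 2.1478
Proper time: τ₀ = Δt/γ = 17.8/2.1478 = 8.29 μs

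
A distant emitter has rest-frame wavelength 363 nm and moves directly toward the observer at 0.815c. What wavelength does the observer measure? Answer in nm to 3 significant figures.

Relativistic Doppler: λ_obs = λ_src √((1−β)/(1+β))
= 363 × √(0.18500/1.8150) = 363 × 0.31926 = 116 nm

λ_obs ≈ 116 nm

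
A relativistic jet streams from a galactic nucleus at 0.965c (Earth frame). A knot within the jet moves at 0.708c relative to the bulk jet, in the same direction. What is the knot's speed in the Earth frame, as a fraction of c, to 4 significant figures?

Relativistic velocity addition: u = (u' + v)/(1 + u'v/c²)
= (0.708 + 0.965)/(1 + 0.708×0.965) = 1.673/1.68322 = 0.9939

u ≈ 0.9939c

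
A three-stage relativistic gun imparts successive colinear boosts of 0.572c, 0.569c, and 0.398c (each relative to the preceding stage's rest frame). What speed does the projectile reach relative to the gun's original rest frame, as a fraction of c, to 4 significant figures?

Compose boost 2: (0.569 + 0.572)/(1 + 0.569×0.572) = 1.141/1.32547 = 0.860828
Compose boost 3: (0.398 + 0.860828)/(1 + 0.398×0.860828) = 1.25883/1.34261 = 0.9376

u ≈ 0.9376c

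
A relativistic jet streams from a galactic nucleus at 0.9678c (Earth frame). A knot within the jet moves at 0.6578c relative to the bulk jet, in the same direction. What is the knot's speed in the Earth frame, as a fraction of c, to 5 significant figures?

Relativistic velocity addition: u = (u' + v)/(1 + u'v/c²)
= (0.6578 + 0.9678)/(1 + 0.6578×0.9678) = 1.6256/1.636619 = 0.99327

u ≈ 0.99327c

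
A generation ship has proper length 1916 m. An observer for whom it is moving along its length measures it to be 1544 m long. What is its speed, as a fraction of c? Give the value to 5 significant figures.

γ = L₀/L = 1916/1544 = 1.240933
β = √(1 − 1/γ²) = 0.59213

β ≈ 0.59213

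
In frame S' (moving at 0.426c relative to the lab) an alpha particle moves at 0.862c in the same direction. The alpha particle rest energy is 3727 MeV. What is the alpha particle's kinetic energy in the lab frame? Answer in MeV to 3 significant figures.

K ≈ 7380 MeV

u_lab = (0.862 + 0.426)/(1 + 0.862×0.426) = 0.942063
γ = 1/√(1 − 0.942063²) = 2.9812
K = (γ − 1)m₀c² = (2.9812 − 1) × 3727 = 1.9812 × 3727 = 7380 MeV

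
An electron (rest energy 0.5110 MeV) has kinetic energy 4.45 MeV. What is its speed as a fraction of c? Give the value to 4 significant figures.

β ≈ 0.9947

γ = 1 + K/(m₀c²) = 1 + 4.45/0.5110 = 9.70841
β = √(1 − 1/γ²) = 0.9947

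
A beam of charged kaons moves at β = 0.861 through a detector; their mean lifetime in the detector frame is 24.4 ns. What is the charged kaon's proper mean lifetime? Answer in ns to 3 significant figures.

γ = 1/√(1 − 0.861²) = 1.9662
Proper time: τ₀ = Δt/γ = 24.4/1.9662 = 12.4 ns

τ₀ ≈ 12.4 ns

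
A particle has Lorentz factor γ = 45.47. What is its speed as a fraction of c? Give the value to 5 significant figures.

β ≈ 0.99976

β = √(1 − 1/γ²) = √(1 − 1/45.47²) = √(0.9995163) = 0.99976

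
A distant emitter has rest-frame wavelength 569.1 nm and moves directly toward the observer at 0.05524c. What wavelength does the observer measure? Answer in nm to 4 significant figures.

Relativistic Doppler: λ_obs = λ_src √((1−β)/(1+β))
= 569.1 × √(0.944760/1.05524) = 569.1 × 0.946205 = 538.5 nm

λ_obs ≈ 538.5 nm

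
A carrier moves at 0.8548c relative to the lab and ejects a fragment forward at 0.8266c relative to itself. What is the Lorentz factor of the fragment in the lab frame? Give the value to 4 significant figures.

u_lab = (0.8266 + 0.8548)/(1 + 0.8266×0.8548) = 1.6814/1.706578 = 0.9852467
γ = 1/√(1 − 0.9852467²) = 5.843

γ ≈ 5.843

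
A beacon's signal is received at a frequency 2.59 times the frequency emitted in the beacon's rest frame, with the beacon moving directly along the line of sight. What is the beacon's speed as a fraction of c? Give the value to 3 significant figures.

β ≈ 0.741

f_obs/f_src = √((1+β)/(1−β)) = 2.59  ⇒  (1+β)/(1−β) = 6.7081
β = |1 − D²|/(1 + D²) = |1 − 6.7081|/(1 + 6.7081) = 0.741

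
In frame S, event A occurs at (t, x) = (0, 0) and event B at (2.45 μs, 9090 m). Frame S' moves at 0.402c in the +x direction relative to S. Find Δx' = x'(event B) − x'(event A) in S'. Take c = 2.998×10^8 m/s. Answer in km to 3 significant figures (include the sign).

Δx' ≈ 9.61 km

γ = 1/√(1 − 0.402²) = 1.0921
Δx' = γ(Δx − vΔt) = 1.0921 × (9090 m − 0.402×(2.998×10^8 m/s)×2.45×10^-6 s)
= 1.0921 × (8794.7 m) = 9.61 km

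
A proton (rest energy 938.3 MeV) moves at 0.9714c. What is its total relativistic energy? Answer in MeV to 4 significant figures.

E ≈ 3952 MeV

γ = 1/√(1 − 0.9714²) = 4.21143
E = γm₀c² = 4.21143 × 938.3 MeV = 3952 MeV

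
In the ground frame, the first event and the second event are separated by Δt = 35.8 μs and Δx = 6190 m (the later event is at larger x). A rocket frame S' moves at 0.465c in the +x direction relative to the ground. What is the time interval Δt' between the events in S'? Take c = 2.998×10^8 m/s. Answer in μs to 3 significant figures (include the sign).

γ = 1/√(1 − 0.465²) = 1.1295
Δt' = γ(Δt − vΔx/c²) = 1.1295 × (35.8 μs − 0.465×6190 m / (2.998×10^8 m/s))
= 1.1295 × (26.199 μs) = 29.6 μs

Δt' ≈ 29.6 μs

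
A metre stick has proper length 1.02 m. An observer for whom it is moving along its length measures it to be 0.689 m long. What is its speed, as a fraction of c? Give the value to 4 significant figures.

γ = L₀/L = 1.02/0.689 = 1.48041
β = √(1 − 1/γ²) = 0.7374

β ≈ 0.7374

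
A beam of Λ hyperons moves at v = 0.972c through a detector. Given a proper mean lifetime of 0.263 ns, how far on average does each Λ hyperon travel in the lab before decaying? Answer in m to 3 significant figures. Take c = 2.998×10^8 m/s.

d ≈ 0.326 m

γ = 1/√(1 − 0.972²) = 4.2557
Dilated lifetime: Δt = γτ₀ = 4.2557 × 0.263 ns = 1.1192 ns
d = vΔt = 0.972c × 1.1192 ns = 2.9141×10^8 m/s × 1.1192×10^-9 s = 0.326 m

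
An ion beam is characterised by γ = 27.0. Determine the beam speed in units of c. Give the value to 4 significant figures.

β ≈ 0.9993

β = √(1 − 1/γ²) = √(1 − 1/27.0²) = √(0.998628) = 0.9993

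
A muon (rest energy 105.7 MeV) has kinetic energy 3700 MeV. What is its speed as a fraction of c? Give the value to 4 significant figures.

γ = 1 + K/(m₀c²) = 1 + 3700/105.7 = 36.0047
β = √(1 − 1/γ²) = 0.9996

β ≈ 0.9996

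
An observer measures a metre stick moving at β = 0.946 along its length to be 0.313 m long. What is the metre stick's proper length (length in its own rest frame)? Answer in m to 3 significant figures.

γ = 1/√(1 − 0.946²) = 3.0848
L₀ = γL = 3.0848 × 0.313 = 0.966 m

L₀ ≈ 0.966 m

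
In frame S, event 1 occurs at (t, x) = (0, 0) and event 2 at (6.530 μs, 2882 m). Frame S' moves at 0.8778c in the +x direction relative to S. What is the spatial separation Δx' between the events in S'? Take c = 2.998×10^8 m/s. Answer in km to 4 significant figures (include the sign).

γ = 1/√(1 − 0.8778²) = 2.08756
Δx' = γ(Δx − vΔt) = 2.08756 × (2882 m − 0.8778×(2.998×10^8 m/s)×6.530×10^-6 s)
= 2.08756 × (1163.54 m) = 2.429 km

Δx' ≈ 2.429 km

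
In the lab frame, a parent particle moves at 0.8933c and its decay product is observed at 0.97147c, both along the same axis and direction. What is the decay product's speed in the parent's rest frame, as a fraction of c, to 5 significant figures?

u' ≈ 0.59136c

Inverse velocity addition: u' = (u − v)/(1 − uv/c²)
= (0.97147 − 0.8933)/(1 − 0.97147×0.8933) = 0.078170/0.1321858 = 0.59136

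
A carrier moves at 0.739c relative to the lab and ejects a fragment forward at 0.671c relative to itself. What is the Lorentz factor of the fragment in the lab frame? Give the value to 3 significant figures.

u_lab = (0.671 + 0.739)/(1 + 0.671×0.739) = 1.410/1.49587 = 0.942596
γ = 1/√(1 − 0.942596²) = 2.99

γ ≈ 2.99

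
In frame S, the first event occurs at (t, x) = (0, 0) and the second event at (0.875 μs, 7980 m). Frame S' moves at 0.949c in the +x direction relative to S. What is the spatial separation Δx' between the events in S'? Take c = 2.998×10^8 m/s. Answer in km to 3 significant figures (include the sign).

Δx' ≈ 24.5 km

γ = 1/√(1 − 0.949²) = 3.1718
Δx' = γ(Δx − vΔt) = 3.1718 × (7980 m − 0.949×(2.998×10^8 m/s)×0.875×10^-6 s)
= 3.1718 × (7731.1 m) = 24.5 km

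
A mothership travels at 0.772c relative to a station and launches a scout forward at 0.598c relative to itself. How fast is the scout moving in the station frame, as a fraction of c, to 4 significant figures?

u ≈ 0.9373c

Compose boost 2: (0.598 + 0.772)/(1 + 0.598×0.772) = 1.370/1.46166 = 0.9373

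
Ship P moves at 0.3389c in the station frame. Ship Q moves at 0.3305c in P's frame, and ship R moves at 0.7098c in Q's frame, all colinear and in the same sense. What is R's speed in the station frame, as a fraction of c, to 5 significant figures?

Compose boost 2: (0.3305 + 0.3389)/(1 + 0.3305×0.3389) = 0.66940/1.112006 = 0.6019749
Compose boost 3: (0.7098 + 0.6019749)/(1 + 0.7098×0.6019749) = 1.311775/1.427282 = 0.91907

u ≈ 0.91907c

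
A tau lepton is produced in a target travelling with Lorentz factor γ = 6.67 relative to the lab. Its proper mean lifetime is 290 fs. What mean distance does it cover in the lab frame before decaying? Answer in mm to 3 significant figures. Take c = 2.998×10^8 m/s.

β = √(1 − 1/γ²) = √(1 − 1/6.67²) = 0.98870
Dilated lifetime: Δt = γτ₀ = 6.67 × 290 fs = 1934.3 fs
d = vΔt = 0.98870c × 1934.3 fs = 2.9641×10^8 m/s × 1.9343×10^-12 s = 0.573 mm

d ≈ 0.573 mm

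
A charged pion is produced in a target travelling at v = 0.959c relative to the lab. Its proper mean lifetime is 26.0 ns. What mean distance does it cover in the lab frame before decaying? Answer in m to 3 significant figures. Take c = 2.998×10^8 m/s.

d ≈ 26.4 m

γ = 1/√(1 − 0.959²) = 3.5285
Dilated lifetime: Δt = γτ₀ = 3.5285 × 26.0 ns = 91.741 ns
d = vΔt = 0.959c × 91.741 ns = 2.8751×10^8 m/s × 9.1741×10^-8 s = 26.4 m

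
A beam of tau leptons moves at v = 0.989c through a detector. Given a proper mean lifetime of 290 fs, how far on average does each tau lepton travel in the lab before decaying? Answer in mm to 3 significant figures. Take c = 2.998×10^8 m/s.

γ = 1/√(1 − 0.989²) = 6.7606
Dilated lifetime: Δt = γτ₀ = 6.7606 × 290 fs = 1960.6 fs
d = vΔt = 0.989c × 1960.6 fs = 2.9650×10^8 m/s × 1.9606×10^-12 s = 0.581 mm

d ≈ 0.581 mm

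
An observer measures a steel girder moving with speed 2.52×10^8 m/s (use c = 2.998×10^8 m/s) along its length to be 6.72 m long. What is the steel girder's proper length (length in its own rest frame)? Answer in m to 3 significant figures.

β = v/c = 2.52×10^8 / 2.998×10^8 = 0.84056
γ = 1/√(1 − 0.84056²) = 1.8460
L₀ = γL = 1.8460 × 6.72 = 12.4 m

L₀ ≈ 12.4 m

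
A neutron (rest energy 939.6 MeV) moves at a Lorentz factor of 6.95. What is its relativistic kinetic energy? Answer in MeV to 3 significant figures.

γ = 6.95 (given)
K = (γ − 1)m₀c² = (6.95 − 1) × 939.6 MeV = 5.9500 × 939.6 MeV = 5590 MeV

K ≈ 5590 MeV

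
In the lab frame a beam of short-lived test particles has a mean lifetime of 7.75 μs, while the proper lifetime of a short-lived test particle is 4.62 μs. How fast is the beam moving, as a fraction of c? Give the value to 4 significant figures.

β ≈ 0.8029

γ = Δt/τ₀ = 7.75/4.62 = 1.67749
β = √(1 − 1/γ²) = √(1 − 1/1.67749²) = 0.8029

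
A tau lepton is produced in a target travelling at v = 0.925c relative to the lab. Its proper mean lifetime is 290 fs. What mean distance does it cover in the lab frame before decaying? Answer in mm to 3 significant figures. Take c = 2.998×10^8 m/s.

d ≈ 0.212 mm

γ = 1/√(1 − 0.925²) = 2.6318
Dilated lifetime: Δt = γτ₀ = 2.6318 × 290 fs = 763.22 fs
d = vΔt = 0.925c × 763.22 fs = 2.7732×10^8 m/s × 7.6322×10^-13 s = 0.212 mm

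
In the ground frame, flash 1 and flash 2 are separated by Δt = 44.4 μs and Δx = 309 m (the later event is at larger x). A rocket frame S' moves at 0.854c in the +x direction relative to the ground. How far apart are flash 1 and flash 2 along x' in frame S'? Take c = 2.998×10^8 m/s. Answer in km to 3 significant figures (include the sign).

γ = 1/√(1 − 0.854²) = 1.9221
Δx' = γ(Δx − vΔt) = 1.9221 × (309 m − 0.854×(2.998×10^8 m/s)×44.4×10^-6 s)
= 1.9221 × (-11059 m) = -21.3 km

Δx' ≈ -21.3 km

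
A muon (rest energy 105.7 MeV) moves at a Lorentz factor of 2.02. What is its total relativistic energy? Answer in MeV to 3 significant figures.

E ≈ 214 MeV

γ = 2.02 (given)
E = γm₀c² = 2.02 × 105.7 MeV = 214 MeV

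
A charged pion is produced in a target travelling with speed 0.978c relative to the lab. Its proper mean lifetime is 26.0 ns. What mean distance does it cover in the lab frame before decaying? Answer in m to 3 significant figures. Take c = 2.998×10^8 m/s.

d ≈ 36.5 m

γ = 1/√(1 − 0.978²) = 4.7938
Dilated lifetime: Δt = γτ₀ = 4.7938 × 26.0 ns = 124.64 ns
d = vΔt = 0.978c × 124.64 ns = 2.9320×10^8 m/s × 1.2464×10^-7 s = 36.5 m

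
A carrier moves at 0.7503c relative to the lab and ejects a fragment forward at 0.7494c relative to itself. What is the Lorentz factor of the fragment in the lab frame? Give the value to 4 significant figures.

γ ≈ 3.569

u_lab = (0.7494 + 0.7503)/(1 + 0.7494×0.7503) = 1.4997/1.562275 = 0.9599463
γ = 1/√(1 − 0.9599463²) = 3.569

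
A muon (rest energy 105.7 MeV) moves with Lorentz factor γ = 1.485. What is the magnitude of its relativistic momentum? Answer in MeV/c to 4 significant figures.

β = √(1 − 1/γ²) = √(1 − 1/1.485²) = 0.739278
p = γβm₀c = 1.485 × 0.739278 × 105.7 MeV/c = 116.0 MeV/c

p ≈ 116.0 MeV/c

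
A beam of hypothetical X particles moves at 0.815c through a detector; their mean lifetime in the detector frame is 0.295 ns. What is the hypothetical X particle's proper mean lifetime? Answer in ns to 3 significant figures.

γ = 1/√(1 − 0.815²) = 1.7257
Proper time: τ₀ = Δt/γ = 0.295/1.7257 = 0.171 ns

τ₀ ≈ 0.171 ns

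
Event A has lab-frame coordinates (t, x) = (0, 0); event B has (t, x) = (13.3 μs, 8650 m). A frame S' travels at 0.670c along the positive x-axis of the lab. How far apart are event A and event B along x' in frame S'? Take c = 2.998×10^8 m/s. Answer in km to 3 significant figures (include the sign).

γ = 1/√(1 − 0.670²) = 1.3471
Δx' = γ(Δx − vΔt) = 1.3471 × (8650 m − 0.670×(2.998×10^8 m/s)×13.3×10^-6 s)
= 1.3471 × (5978.5 m) = 8.05 km

Δx' ≈ 8.05 km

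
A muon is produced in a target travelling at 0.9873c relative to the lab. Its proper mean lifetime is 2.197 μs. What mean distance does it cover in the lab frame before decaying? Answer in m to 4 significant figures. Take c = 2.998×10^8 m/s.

d ≈ 4093 m

γ = 1/√(1 − 0.9873²) = 6.29458
Dilated lifetime: Δt = γτ₀ = 6.29458 × 2.197 μs = 13.8292 μs
d = vΔt = 0.9873c × 13.8292 μs = 2.95993×10^8 m/s × 1.38292×10^-5 s = 4093 m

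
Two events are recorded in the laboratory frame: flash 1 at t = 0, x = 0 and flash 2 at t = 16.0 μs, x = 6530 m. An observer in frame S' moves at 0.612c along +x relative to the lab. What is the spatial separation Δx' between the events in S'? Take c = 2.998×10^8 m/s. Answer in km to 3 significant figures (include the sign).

γ = 1/√(1 − 0.612²) = 1.2644
Δx' = γ(Δx − vΔt) = 1.2644 × (6530 m − 0.612×(2.998×10^8 m/s)×16.0×10^-6 s)
= 1.2644 × (3594.4 m) = 4.54 km

Δx' ≈ 4.54 km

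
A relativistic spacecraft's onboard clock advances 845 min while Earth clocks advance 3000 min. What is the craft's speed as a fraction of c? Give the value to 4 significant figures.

β ≈ 0.9595

γ = Δt/τ₀ = 3000/845 = 3.55030
β = √(1 − 1/γ²) = √(1 − 1/3.55030²) = 0.9595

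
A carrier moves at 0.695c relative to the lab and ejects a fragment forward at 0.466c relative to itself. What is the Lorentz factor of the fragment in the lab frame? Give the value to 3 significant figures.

u_lab = (0.466 + 0.695)/(1 + 0.466×0.695) = 1.161/1.32387 = 0.876974
γ = 1/√(1 − 0.876974²) = 2.08

γ ≈ 2.08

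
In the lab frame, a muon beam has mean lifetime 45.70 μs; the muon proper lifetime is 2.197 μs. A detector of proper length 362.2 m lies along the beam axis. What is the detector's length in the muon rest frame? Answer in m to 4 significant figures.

Time dilation ⇒ γ = Δt/τ₀ = 45.70/2.197 = 20.8011
Length contraction: L = L₀/γ = 362.2/20.8011 = 17.41 m

L ≈ 17.41 m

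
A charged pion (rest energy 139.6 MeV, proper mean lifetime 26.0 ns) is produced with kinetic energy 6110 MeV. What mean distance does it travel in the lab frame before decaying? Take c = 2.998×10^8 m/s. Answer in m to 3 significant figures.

d ≈ 349 m

γ = 1 + K/(m₀c²) = 1 + 6110/139.6 = 44.768
β = √(1 − 1/γ²) = 0.99975
Dilated lifetime: γτ₀ = 44.768 × 26.0 ns = 1164.0 ns
d = βc·γτ₀ = 0.99975 × (2.998×10^8 m/s) × 1.1640×10^-6 s = 349 m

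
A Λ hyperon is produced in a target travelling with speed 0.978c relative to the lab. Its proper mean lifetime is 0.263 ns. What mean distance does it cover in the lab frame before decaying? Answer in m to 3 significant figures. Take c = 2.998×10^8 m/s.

d ≈ 0.370 m

γ = 1/√(1 − 0.978²) = 4.7938
Dilated lifetime: Δt = γτ₀ = 4.7938 × 0.263 ns = 1.2608 ns
d = vΔt = 0.978c × 1.2608 ns = 2.9320×10^8 m/s × 1.2608×10^-9 s = 0.370 m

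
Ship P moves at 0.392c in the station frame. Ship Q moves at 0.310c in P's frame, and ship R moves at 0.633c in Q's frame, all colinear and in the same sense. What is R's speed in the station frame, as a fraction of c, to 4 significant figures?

Compose boost 2: (0.310 + 0.392)/(1 + 0.310×0.392) = 0.7020/1.12152 = 0.625936
Compose boost 3: (0.633 + 0.625936)/(1 + 0.633×0.625936) = 1.25894/1.39622 = 0.9017

u ≈ 0.9017c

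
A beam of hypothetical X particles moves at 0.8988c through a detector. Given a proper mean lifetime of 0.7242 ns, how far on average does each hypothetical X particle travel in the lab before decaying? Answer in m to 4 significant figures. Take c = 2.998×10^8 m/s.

d ≈ 0.4452 m

γ = 1/√(1 − 0.8988²) = 2.28124
Dilated lifetime: Δt = γτ₀ = 2.28124 × 0.7242 ns = 1.65207 ns
d = vΔt = 0.8988c × 1.65207 ns = 2.69460×10^8 m/s × 1.65207×10^-9 s = 0.4452 m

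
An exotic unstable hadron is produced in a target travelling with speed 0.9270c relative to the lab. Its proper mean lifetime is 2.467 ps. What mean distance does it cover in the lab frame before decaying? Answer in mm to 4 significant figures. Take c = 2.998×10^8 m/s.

d ≈ 1.828 mm

γ = 1/√(1 − 0.9270²) = 2.66623
Dilated lifetime: Δt = γτ₀ = 2.66623 × 2.467 ps = 6.57759 ps
d = vΔt = 0.9270c × 6.57759 ps = 2.77915×10^8 m/s × 6.57759×10^-12 s = 1.828 mm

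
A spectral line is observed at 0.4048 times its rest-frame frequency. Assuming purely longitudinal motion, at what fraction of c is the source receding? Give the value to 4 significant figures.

β ≈ 0.7184

f_obs/f_src = √((1−β)/(1+β)) = 0.4048  ⇒  (1−β)/(1+β) = 0.163863
β = |1 − D²|/(1 + D²) = |1 − 0.163863|/(1 + 0.163863) = 0.7184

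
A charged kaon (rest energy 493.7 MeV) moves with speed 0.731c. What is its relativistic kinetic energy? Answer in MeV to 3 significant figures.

K ≈ 230 MeV

γ = 1/√(1 − 0.731²) = 1.4655
K = (γ − 1)m₀c² = (1.4655 − 1) × 493.7 MeV = 0.46546 × 493.7 MeV = 230 MeV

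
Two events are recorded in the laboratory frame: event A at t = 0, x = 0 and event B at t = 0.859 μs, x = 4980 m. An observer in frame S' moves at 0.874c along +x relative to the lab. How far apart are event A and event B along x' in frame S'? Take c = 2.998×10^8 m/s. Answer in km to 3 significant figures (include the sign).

Δx' ≈ 9.79 km

γ = 1/√(1 − 0.874²) = 2.0579
Δx' = γ(Δx − vΔt) = 2.0579 × (4980 m − 0.874×(2.998×10^8 m/s)×0.859×10^-6 s)
= 2.0579 × (4754.9 m) = 9.79 km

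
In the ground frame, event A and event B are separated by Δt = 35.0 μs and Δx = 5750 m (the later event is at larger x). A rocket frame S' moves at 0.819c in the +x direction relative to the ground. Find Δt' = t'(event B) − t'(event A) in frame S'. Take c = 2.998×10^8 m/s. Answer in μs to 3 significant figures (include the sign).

γ = 1/√(1 − 0.819²) = 1.7428
Δt' = γ(Δt − vΔx/c²) = 1.7428 × (35.0 μs − 0.819×5750 m / (2.998×10^8 m/s))
= 1.7428 × (19.292 μs) = 33.6 μs

Δt' ≈ 33.6 μs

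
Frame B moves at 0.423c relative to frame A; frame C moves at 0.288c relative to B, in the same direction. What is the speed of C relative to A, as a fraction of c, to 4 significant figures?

u ≈ 0.6338c

Compose boost 2: (0.288 + 0.423)/(1 + 0.288×0.423) = 0.7110/1.12182 = 0.6338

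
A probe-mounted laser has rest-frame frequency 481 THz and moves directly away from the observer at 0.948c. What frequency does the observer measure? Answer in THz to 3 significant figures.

Relativistic Doppler: f_obs = f_src √((1−β)/(1+β))
= 481 × √(0.052000/1.9480) = 481 × 0.16338 = 78.6 THz

f_obs ≈ 78.6 THz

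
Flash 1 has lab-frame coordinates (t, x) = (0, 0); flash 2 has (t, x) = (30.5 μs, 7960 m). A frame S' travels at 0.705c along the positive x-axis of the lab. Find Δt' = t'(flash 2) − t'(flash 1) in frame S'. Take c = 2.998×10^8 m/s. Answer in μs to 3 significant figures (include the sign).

Δt' ≈ 16.6 μs

γ = 1/√(1 − 0.705²) = 1.4100
Δt' = γ(Δt − vΔx/c²) = 1.4100 × (30.5 μs − 0.705×7960 m / (2.998×10^8 m/s))
= 1.4100 × (11.782 μs) = 16.6 μs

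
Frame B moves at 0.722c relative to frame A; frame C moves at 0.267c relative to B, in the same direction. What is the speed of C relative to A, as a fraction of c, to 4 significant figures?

u ≈ 0.8292c

Compose boost 2: (0.267 + 0.722)/(1 + 0.267×0.722) = 0.9890/1.19277 = 0.8292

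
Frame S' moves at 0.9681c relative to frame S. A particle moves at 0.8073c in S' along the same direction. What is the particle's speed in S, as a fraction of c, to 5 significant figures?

Relativistic velocity addition: u = (u' + v)/(1 + u'v/c²)
= (0.8073 + 0.9681)/(1 + 0.8073×0.9681) = 1.7754/1.781547 = 0.99655

u ≈ 0.99655c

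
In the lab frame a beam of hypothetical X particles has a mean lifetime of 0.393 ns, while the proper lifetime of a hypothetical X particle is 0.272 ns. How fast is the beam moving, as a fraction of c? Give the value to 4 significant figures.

β ≈ 0.7218

γ = Δt/τ₀ = 0.393/0.272 = 1.44485
β = √(1 − 1/γ²) = √(1 − 1/1.44485²) = 0.7218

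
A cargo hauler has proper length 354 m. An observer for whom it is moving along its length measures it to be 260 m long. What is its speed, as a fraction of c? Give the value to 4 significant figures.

γ = L₀/L = 354/260 = 1.36154
β = √(1 − 1/γ²) = 0.6786

β ≈ 0.6786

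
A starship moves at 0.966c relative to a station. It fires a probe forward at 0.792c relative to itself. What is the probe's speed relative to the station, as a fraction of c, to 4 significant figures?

Relativistic velocity addition: u = (u' + v)/(1 + u'v/c²)
= (0.792 + 0.966)/(1 + 0.792×0.966) = 1.758/1.76507 = 0.9960

u ≈ 0.9960c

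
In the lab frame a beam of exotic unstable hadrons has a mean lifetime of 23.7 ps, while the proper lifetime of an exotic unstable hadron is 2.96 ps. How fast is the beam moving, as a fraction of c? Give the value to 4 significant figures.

β ≈ 0.9922

γ = Δt/τ₀ = 23.7/2.96 = 8.00676
β = √(1 − 1/γ²) = √(1 − 1/8.00676²) = 0.9922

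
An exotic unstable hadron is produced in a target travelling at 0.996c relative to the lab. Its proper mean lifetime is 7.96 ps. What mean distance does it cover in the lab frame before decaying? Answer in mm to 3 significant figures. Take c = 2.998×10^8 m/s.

γ = 1/√(1 − 0.996²) = 11.192
Dilated lifetime: Δt = γτ₀ = 11.192 × 7.96 ps = 89.085 ps
d = vΔt = 0.996c × 89.085 ps = 2.9860×10^8 m/s × 8.9085×10^-11 s = 26.6 mm

d ≈ 26.6 mm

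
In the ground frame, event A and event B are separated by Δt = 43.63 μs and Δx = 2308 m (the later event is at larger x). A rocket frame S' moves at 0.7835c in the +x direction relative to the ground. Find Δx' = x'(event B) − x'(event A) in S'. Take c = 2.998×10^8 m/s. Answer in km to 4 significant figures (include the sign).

γ = 1/√(1 − 0.7835²) = 1.60929
Δx' = γ(Δx − vΔt) = 1.60929 × (2308 m − 0.7835×(2.998×10^8 m/s)×43.63×10^-6 s)
= 1.60929 × (-7940.39 m) = -12.78 km

Δx' ≈ -12.78 km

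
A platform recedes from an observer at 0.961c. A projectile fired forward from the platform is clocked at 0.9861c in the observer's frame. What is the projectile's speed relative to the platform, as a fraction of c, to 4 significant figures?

u' ≈ 0.4794c

Inverse velocity addition: u' = (u − v)/(1 − uv/c²)
= (0.9861 − 0.961)/(1 − 0.9861×0.961) = 0.02510/0.0523579 = 0.4794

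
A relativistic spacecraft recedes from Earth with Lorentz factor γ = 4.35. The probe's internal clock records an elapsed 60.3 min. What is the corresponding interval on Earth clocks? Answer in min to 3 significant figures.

Δt ≈ 262 min

γ = 4.35 (given)
Time dilation: Δt = γτ₀ = 4.35 × 60.3 min = 262 min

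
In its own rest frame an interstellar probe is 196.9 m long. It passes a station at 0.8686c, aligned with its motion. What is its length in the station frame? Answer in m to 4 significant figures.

L ≈ 97.57 m

γ = 1/√(1 − 0.8686²) = 2.01811
Length contraction: L = L₀/γ = 196.9/2.01811 = 97.57 m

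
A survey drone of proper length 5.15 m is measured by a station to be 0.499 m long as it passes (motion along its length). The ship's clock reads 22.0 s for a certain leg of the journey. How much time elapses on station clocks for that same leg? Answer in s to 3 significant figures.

Length contraction ⇒ γ = L₀/L = 5.15/0.499 = 10.321
Time dilation: Δt = γτ₀ = 10.321 × 22.0 s = 227 s

Δt ≈ 227 s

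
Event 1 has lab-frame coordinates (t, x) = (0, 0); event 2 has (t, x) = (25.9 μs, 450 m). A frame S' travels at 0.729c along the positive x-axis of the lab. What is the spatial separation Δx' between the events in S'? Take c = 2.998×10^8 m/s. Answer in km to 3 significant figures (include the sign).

γ = 1/√(1 − 0.729²) = 1.4609
Δx' = γ(Δx − vΔt) = 1.4609 × (450 m − 0.729×(2.998×10^8 m/s)×25.9×10^-6 s)
= 1.4609 × (-5210.6 m) = -7.61 km

Δx' ≈ -7.61 km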